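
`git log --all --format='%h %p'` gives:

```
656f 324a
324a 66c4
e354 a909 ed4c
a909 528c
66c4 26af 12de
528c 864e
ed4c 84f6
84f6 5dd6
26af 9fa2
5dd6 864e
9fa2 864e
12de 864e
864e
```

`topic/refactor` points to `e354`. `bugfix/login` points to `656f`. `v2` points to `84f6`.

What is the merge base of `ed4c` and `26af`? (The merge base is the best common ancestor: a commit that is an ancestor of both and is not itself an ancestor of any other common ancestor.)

Ancestors of ed4c: {5dd6, 84f6, 864e, ed4c}.
Ancestors of 26af: {26af, 864e, 9fa2}.
Common ancestors: {864e}.
The only common ancestor is 864e, so it is the merge base.

864e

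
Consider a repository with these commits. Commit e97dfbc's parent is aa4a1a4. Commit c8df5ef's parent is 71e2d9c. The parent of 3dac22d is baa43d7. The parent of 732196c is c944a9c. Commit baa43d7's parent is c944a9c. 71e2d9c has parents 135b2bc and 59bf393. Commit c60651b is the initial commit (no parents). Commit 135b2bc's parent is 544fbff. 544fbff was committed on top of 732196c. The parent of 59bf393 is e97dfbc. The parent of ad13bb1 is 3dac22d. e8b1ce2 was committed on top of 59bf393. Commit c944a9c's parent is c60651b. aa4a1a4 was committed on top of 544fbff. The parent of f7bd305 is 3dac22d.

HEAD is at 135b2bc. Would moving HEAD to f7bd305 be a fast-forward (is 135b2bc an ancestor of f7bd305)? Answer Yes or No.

No

A fast-forward from 135b2bc to f7bd305 is possible iff 135b2bc is an ancestor of f7bd305.
Ancestors of f7bd305: {3dac22d, baa43d7, c60651b, c944a9c, f7bd305}.
135b2bc is not among them, so fast-forward is not possible.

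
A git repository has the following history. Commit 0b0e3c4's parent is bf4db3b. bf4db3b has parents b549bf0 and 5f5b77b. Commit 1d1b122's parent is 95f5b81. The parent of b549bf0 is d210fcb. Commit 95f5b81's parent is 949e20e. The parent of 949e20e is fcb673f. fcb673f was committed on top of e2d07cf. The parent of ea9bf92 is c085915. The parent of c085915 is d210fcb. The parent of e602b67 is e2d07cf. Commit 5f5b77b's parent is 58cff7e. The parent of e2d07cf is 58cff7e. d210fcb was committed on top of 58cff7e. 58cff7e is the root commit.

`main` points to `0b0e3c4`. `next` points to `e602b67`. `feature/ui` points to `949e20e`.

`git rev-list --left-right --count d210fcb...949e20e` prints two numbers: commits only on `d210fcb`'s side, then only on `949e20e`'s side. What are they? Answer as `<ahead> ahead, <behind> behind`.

1 ahead, 3 behind

Reachable from d210fcb: {58cff7e, d210fcb}.
Reachable from 949e20e: {58cff7e, 949e20e, e2d07cf, fcb673f}.
Only in d210fcb's history (ahead): {d210fcb} — 1.
Only in 949e20e's history (behind): {949e20e, e2d07cf, fcb673f} — 3.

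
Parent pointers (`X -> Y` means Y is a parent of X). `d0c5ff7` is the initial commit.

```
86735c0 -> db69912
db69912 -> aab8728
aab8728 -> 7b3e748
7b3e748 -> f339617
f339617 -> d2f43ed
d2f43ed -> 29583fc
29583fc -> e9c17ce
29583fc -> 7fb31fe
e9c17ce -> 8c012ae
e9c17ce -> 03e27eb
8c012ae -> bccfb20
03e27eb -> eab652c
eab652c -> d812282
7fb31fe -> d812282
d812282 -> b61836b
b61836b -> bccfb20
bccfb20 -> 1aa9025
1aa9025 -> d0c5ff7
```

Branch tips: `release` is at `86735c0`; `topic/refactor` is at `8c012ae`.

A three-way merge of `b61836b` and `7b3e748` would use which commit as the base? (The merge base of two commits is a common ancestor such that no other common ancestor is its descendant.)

Ancestors of b61836b: {1aa9025, b61836b, bccfb20, d0c5ff7}.
Ancestors of 7b3e748: {03e27eb, 1aa9025, 29583fc, 7b3e748, 7fb31fe, 8c012ae, b61836b, bccfb20, d0c5ff7, d2f43ed, d812282, e9c17ce, eab652c, f339617}.
Common ancestors: {1aa9025, b61836b, bccfb20, d0c5ff7}.
Among these, b61836b is not an ancestor of any other common ancestor — it is the merge base.

b61836b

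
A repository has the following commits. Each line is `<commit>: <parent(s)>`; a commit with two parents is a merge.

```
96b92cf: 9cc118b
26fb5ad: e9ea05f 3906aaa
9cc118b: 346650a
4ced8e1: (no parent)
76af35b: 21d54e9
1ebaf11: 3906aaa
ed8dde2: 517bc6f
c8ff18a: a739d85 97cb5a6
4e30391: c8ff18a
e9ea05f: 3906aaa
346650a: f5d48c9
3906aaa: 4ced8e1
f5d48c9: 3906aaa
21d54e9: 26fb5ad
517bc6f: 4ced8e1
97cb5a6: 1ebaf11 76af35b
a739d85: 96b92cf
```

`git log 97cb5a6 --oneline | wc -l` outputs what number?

8

Walking parent pointers from 97cb5a6: reachable set = {1ebaf11, 21d54e9, 26fb5ad, 3906aaa, 4ced8e1, 76af35b, 97cb5a6, e9ea05f}.
That is 8 commits.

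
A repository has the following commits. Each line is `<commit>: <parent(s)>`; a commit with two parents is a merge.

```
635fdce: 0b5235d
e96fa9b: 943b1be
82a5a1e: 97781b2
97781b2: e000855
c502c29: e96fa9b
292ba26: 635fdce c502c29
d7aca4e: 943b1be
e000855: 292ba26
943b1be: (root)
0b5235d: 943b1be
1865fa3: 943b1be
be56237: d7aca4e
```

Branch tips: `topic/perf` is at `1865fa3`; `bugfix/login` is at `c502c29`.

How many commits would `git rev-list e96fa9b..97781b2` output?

6

Reachable from 97781b2: {0b5235d, 292ba26, 635fdce, 943b1be, 97781b2, c502c29, e000855, e96fa9b}.
Reachable from e96fa9b: {943b1be, e96fa9b}.
In 97781b2's history but not e96fa9b's: {0b5235d, 292ba26, 635fdce, 97781b2, c502c29, e000855} — 6 commits.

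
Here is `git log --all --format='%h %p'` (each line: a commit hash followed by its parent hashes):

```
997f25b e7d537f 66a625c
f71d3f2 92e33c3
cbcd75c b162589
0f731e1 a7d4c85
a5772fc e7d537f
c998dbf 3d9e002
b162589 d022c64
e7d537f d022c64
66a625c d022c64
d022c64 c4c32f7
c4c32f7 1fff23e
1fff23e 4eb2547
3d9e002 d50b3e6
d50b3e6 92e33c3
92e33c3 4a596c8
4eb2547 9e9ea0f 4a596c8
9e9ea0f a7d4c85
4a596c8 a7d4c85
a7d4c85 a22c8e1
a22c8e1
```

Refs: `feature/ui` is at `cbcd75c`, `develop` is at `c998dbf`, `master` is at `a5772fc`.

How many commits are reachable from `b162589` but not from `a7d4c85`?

7

Reachable from b162589: {1fff23e, 4a596c8, 4eb2547, 9e9ea0f, a22c8e1, a7d4c85, b162589, c4c32f7, d022c64}.
Reachable from a7d4c85: {a22c8e1, a7d4c85}.
In b162589's history but not a7d4c85's: {1fff23e, 4a596c8, 4eb2547, 9e9ea0f, b162589, c4c32f7, d022c64} — 7 commits.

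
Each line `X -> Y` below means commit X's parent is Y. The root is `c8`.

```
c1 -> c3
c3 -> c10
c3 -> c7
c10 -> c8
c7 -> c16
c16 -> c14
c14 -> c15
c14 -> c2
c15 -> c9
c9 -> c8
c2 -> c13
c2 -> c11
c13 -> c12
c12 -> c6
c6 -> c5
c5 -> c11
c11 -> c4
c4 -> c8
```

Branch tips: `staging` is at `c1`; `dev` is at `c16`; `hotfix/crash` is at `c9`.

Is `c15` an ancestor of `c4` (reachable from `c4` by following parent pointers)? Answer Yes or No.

Ancestors of c4: {c4, c8}.
c15 is not in that set, so it is not an ancestor of c4.

No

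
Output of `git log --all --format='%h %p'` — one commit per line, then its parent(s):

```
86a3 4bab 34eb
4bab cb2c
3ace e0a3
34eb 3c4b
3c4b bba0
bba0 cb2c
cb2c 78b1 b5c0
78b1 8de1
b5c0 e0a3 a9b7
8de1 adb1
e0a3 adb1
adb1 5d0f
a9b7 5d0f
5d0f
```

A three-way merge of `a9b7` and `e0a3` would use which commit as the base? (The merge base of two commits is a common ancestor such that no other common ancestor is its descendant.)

5d0f

Ancestors of a9b7: {5d0f, a9b7}.
Ancestors of e0a3: {5d0f, adb1, e0a3}.
Common ancestors: {5d0f}.
The only common ancestor is 5d0f, so it is the merge base.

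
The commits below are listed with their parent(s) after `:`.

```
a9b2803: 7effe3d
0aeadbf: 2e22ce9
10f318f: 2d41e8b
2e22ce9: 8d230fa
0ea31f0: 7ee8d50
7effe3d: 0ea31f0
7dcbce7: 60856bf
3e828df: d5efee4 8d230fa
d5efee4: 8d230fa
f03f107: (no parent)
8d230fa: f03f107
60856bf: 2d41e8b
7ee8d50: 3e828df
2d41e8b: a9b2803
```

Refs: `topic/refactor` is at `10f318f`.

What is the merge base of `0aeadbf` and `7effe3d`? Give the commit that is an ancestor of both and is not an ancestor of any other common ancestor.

Ancestors of 0aeadbf: {0aeadbf, 2e22ce9, 8d230fa, f03f107}.
Ancestors of 7effe3d: {0ea31f0, 3e828df, 7ee8d50, 7effe3d, 8d230fa, d5efee4, f03f107}.
Common ancestors: {8d230fa, f03f107}.
Among these, 8d230fa is not an ancestor of any other common ancestor — it is the merge base.

8d230fa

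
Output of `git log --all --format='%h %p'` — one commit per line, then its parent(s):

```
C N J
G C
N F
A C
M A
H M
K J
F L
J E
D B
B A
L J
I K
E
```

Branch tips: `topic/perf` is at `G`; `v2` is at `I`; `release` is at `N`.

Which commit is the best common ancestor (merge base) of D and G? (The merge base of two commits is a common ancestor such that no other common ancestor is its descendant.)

Ancestors of D: {A, B, C, D, E, F, J, L, N}.
Ancestors of G: {C, E, F, G, J, L, N}.
Common ancestors: {C, E, F, J, L, N}.
Among these, C is not an ancestor of any other common ancestor — it is the merge base.

C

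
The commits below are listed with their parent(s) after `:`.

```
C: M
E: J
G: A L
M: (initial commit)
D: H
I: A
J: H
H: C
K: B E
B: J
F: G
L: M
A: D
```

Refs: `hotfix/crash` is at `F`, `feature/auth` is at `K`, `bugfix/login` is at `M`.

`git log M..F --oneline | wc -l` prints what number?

Reachable from F: {A, C, D, F, G, H, L, M}.
Reachable from M: {M}.
In F's history but not M's: {A, C, D, F, G, H, L} — 7 commits.

7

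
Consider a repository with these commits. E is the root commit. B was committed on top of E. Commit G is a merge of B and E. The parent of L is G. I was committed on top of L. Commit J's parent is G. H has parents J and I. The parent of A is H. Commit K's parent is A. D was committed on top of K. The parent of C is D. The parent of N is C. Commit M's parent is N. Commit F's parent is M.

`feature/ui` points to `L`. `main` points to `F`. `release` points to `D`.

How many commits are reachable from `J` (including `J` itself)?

4

Walking parent pointers from J: reachable set = {B, E, G, J}.
That is 4 commits.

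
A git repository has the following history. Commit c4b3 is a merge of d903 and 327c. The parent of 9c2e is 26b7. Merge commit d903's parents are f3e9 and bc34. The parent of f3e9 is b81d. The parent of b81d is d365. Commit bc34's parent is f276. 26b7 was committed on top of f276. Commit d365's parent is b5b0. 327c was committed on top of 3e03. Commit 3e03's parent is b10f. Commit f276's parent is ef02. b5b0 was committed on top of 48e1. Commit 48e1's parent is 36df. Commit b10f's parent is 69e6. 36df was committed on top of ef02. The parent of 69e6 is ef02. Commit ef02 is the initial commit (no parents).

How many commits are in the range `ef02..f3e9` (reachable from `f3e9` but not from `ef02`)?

6

Reachable from f3e9: {36df, 48e1, b5b0, b81d, d365, ef02, f3e9}.
Reachable from ef02: {ef02}.
In f3e9's history but not ef02's: {36df, 48e1, b5b0, b81d, d365, f3e9} — 6 commits.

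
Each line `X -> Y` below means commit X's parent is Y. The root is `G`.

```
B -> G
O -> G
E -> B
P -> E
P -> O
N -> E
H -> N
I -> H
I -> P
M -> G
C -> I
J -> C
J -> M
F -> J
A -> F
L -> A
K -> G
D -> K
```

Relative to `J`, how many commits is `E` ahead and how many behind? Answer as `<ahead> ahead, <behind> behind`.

0 ahead, 8 behind

Reachable from E: {B, E, G}.
Reachable from J: {B, C, E, G, H, I, J, M, N, O, P}.
Only in E's history (ahead): {} — 0.
Only in J's history (behind): {C, H, I, J, M, N, O, P} — 8.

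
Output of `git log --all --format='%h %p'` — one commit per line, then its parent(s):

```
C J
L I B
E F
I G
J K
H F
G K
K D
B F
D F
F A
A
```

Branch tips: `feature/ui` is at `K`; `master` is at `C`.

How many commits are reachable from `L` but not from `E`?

Reachable from L: {A, B, D, F, G, I, K, L}.
Reachable from E: {A, E, F}.
In L's history but not E's: {B, D, G, I, K, L} — 6 commits.

6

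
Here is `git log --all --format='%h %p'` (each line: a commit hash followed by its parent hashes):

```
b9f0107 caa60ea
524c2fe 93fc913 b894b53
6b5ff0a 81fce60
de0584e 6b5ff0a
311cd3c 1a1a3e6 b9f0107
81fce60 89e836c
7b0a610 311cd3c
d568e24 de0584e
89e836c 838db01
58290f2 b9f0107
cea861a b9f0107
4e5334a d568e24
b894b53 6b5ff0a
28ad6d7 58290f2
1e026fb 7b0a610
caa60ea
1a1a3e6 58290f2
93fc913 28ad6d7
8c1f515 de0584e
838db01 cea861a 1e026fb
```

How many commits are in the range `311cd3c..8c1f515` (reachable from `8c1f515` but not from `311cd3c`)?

9

Reachable from 8c1f515: {1a1a3e6, 1e026fb, 311cd3c, 58290f2, 6b5ff0a, 7b0a610, 81fce60, 838db01, 89e836c, 8c1f515, b9f0107, caa60ea, cea861a, de0584e}.
Reachable from 311cd3c: {1a1a3e6, 311cd3c, 58290f2, b9f0107, caa60ea}.
In 8c1f515's history but not 311cd3c's: {1e026fb, 6b5ff0a, 7b0a610, 81fce60, 838db01, 89e836c, 8c1f515, cea861a, de0584e} — 9 commits.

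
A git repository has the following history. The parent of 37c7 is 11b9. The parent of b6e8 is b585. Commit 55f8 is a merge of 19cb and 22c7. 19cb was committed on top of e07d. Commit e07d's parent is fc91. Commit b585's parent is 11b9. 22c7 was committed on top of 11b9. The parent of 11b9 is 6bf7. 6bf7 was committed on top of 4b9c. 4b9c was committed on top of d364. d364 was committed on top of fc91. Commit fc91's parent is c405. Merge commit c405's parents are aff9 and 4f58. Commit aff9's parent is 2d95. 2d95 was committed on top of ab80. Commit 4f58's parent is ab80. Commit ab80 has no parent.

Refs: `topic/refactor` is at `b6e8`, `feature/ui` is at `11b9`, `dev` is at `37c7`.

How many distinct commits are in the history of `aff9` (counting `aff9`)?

3

Walking parent pointers from aff9: reachable set = {2d95, ab80, aff9}.
That is 3 commits.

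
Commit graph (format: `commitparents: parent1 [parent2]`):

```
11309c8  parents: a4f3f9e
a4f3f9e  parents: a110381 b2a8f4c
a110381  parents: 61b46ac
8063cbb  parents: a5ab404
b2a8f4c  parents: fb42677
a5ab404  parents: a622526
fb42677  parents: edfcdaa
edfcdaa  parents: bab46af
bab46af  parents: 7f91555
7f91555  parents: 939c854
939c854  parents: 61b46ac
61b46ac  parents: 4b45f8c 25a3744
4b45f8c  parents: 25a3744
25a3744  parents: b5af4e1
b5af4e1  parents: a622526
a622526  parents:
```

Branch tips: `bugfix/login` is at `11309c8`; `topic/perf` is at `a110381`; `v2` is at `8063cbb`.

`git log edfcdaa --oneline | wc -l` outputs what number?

Walking parent pointers from edfcdaa: reachable set = {25a3744, 4b45f8c, 61b46ac, 7f91555, 939c854, a622526, b5af4e1, bab46af, edfcdaa}.
That is 9 commits.

9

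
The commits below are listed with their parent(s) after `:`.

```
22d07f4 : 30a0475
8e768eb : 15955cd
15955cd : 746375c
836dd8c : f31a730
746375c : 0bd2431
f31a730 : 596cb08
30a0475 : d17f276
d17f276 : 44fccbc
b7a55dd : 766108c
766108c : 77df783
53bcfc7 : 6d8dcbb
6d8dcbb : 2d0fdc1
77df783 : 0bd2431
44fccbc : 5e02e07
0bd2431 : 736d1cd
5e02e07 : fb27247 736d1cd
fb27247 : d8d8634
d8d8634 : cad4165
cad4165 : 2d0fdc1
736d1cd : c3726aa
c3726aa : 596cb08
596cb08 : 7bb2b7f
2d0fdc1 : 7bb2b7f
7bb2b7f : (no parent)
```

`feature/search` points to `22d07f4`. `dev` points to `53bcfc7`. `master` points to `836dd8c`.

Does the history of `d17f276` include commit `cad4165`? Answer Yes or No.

Yes

Ancestors of d17f276 (commits reachable by following parents): {2d0fdc1, 44fccbc, 596cb08, 5e02e07, 736d1cd, 7bb2b7f, c3726aa, cad4165, d17f276, d8d8634, fb27247}.
cad4165 is in that set, so it is an ancestor of d17f276.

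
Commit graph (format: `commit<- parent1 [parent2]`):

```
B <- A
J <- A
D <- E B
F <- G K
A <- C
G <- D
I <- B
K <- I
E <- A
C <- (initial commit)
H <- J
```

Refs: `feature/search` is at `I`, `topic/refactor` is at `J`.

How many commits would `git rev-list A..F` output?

7

Reachable from F: {A, B, C, D, E, F, G, I, K}.
Reachable from A: {A, C}.
In F's history but not A's: {B, D, E, F, G, I, K} — 7 commits.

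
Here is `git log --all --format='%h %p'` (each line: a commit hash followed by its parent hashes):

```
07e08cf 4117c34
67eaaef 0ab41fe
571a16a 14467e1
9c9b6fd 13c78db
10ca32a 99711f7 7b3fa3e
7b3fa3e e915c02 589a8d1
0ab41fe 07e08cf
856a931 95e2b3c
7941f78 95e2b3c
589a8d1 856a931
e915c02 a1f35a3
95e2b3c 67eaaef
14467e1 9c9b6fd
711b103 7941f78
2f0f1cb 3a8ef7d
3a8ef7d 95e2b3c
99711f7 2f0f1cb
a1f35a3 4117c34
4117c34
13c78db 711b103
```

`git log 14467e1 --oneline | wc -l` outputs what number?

10

Walking parent pointers from 14467e1: reachable set = {07e08cf, 0ab41fe, 13c78db, 14467e1, 4117c34, 67eaaef, 711b103, 7941f78, 95e2b3c, 9c9b6fd}.
That is 10 commits.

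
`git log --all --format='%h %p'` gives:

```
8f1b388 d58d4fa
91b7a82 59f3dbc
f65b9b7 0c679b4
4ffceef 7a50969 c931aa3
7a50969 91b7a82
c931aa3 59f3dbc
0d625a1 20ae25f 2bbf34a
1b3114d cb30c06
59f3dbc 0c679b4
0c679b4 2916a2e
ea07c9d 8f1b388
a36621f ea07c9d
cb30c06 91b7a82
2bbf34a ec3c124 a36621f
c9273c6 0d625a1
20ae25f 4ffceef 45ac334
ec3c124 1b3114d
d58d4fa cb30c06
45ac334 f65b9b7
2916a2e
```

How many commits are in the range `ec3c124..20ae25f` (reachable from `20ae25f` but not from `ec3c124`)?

Reachable from 20ae25f: {0c679b4, 20ae25f, 2916a2e, 45ac334, 4ffceef, 59f3dbc, 7a50969, 91b7a82, c931aa3, f65b9b7}.
Reachable from ec3c124: {0c679b4, 1b3114d, 2916a2e, 59f3dbc, 91b7a82, cb30c06, ec3c124}.
In 20ae25f's history but not ec3c124's: {20ae25f, 45ac334, 4ffceef, 7a50969, c931aa3, f65b9b7} — 6 commits.

6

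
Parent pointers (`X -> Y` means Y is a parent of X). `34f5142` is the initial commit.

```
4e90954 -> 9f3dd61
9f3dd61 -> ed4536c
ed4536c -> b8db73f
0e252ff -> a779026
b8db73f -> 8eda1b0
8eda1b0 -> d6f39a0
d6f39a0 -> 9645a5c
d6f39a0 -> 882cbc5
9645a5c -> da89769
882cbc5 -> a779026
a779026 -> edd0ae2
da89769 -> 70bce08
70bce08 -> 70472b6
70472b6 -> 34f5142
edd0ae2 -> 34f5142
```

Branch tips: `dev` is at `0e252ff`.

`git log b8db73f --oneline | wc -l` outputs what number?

Walking parent pointers from b8db73f: reachable set = {34f5142, 70472b6, 70bce08, 882cbc5, 8eda1b0, 9645a5c, a779026, b8db73f, d6f39a0, da89769, edd0ae2}.
That is 11 commits.

11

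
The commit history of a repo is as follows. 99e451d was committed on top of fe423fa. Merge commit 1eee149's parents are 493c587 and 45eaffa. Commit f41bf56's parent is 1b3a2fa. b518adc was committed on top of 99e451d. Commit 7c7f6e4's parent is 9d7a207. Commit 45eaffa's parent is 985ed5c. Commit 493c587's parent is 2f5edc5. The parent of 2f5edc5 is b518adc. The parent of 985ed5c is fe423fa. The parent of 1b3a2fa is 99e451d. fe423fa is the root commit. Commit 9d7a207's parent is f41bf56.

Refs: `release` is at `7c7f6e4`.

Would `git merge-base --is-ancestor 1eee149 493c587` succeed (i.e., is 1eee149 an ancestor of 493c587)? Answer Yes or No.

No

Ancestors of 493c587: {2f5edc5, 493c587, 99e451d, b518adc, fe423fa}.
1eee149 is not in that set, so it is not an ancestor of 493c587.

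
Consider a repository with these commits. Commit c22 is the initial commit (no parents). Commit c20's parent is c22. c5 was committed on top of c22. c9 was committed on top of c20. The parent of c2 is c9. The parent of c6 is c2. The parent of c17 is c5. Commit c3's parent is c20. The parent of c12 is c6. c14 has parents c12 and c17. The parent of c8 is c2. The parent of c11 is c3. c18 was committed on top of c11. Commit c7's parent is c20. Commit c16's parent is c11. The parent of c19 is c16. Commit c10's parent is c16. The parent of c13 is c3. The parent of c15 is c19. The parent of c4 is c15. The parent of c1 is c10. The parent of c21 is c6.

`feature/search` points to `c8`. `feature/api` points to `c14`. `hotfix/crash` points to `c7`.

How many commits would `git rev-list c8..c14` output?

Reachable from c14: {c12, c14, c17, c2, c20, c22, c5, c6, c9}.
Reachable from c8: {c2, c20, c22, c8, c9}.
In c14's history but not c8's: {c12, c14, c17, c5, c6} — 5 commits.

5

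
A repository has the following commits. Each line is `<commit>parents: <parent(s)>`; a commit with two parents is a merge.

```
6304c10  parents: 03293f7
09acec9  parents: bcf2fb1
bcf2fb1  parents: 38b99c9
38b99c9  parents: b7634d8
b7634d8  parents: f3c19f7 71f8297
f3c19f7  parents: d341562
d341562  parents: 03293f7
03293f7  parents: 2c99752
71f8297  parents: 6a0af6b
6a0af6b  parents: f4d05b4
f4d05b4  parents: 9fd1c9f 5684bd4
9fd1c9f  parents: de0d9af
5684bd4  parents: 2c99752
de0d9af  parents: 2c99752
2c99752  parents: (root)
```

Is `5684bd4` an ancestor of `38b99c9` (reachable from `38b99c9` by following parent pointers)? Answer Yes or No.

Yes

Ancestors of 38b99c9 (commits reachable by following parents): {03293f7, 2c99752, 38b99c9, 5684bd4, 6a0af6b, 71f8297, 9fd1c9f, b7634d8, d341562, de0d9af, f3c19f7, f4d05b4}.
5684bd4 is in that set, so it is an ancestor of 38b99c9.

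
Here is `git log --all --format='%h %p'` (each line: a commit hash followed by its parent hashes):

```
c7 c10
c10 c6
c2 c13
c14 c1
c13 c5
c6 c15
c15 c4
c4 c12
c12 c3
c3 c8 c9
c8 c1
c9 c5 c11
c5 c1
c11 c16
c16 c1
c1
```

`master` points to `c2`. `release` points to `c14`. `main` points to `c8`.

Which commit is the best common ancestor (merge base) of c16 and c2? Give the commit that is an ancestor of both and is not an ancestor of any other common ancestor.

Ancestors of c16: {c1, c16}.
Ancestors of c2: {c1, c13, c2, c5}.
Common ancestors: {c1}.
The only common ancestor is c1, so it is the merge base.

c1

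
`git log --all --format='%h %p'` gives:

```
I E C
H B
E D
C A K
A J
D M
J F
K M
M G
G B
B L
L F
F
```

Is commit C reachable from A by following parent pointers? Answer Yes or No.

No

Ancestors of A: {A, F, J}.
C is not in that set, so it is not an ancestor of A.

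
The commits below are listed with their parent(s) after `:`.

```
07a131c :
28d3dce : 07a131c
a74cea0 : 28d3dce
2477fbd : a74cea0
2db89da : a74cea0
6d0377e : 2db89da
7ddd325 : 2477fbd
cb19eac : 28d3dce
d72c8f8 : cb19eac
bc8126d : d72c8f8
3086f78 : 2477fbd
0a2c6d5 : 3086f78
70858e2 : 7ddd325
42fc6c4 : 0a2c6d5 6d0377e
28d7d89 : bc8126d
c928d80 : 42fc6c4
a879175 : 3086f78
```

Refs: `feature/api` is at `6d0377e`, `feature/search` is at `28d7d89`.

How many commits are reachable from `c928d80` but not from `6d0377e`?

5

Reachable from c928d80: {07a131c, 0a2c6d5, 2477fbd, 28d3dce, 2db89da, 3086f78, 42fc6c4, 6d0377e, a74cea0, c928d80}.
Reachable from 6d0377e: {07a131c, 28d3dce, 2db89da, 6d0377e, a74cea0}.
In c928d80's history but not 6d0377e's: {0a2c6d5, 2477fbd, 3086f78, 42fc6c4, c928d80} — 5 commits.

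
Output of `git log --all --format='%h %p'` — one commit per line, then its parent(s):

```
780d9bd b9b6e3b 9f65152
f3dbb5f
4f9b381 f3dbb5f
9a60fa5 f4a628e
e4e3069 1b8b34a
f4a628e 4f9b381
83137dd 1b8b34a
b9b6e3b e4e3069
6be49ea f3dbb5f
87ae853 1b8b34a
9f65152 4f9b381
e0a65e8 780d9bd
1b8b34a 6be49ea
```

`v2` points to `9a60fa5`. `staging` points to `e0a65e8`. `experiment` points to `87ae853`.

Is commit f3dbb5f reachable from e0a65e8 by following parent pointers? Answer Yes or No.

Yes

Ancestors of e0a65e8 (commits reachable by following parents): {1b8b34a, 4f9b381, 6be49ea, 780d9bd, 9f65152, b9b6e3b, e0a65e8, e4e3069, f3dbb5f}.
f3dbb5f is in that set, so it is an ancestor of e0a65e8.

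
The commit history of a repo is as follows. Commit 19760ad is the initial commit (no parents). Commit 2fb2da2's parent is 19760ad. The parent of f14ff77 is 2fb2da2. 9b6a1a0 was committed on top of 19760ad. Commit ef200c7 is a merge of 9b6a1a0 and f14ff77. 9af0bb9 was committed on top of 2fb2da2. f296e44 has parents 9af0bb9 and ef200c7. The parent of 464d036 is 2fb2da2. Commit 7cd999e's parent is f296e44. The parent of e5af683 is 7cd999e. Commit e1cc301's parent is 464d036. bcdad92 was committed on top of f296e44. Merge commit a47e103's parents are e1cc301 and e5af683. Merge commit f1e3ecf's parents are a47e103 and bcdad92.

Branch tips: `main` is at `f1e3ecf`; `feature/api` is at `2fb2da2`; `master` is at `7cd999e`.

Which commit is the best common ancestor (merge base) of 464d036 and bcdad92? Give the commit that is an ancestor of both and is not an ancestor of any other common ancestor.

Ancestors of 464d036: {19760ad, 2fb2da2, 464d036}.
Ancestors of bcdad92: {19760ad, 2fb2da2, 9af0bb9, 9b6a1a0, bcdad92, ef200c7, f14ff77, f296e44}.
Common ancestors: {19760ad, 2fb2da2}.
Among these, 2fb2da2 is not an ancestor of any other common ancestor — it is the merge base.

2fb2da2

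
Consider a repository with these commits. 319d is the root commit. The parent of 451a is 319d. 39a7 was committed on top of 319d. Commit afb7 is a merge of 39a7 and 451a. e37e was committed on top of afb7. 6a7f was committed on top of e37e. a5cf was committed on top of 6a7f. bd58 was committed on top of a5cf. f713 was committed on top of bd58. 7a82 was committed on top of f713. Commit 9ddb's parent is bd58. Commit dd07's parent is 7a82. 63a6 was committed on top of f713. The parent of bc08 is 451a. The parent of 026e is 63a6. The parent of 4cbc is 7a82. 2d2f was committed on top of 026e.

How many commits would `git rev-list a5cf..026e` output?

4

Reachable from 026e: {026e, 319d, 39a7, 451a, 63a6, 6a7f, a5cf, afb7, bd58, e37e, f713}.
Reachable from a5cf: {319d, 39a7, 451a, 6a7f, a5cf, afb7, e37e}.
In 026e's history but not a5cf's: {026e, 63a6, bd58, f713} — 4 commits.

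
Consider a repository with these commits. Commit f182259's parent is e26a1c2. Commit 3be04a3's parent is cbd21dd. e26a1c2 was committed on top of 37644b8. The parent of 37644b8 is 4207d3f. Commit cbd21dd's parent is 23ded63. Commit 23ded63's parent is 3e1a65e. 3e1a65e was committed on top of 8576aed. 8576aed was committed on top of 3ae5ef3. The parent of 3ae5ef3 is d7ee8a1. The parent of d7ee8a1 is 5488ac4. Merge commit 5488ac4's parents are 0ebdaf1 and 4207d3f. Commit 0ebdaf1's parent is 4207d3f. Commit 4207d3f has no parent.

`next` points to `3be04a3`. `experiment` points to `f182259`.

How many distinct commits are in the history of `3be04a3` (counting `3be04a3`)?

10

Walking parent pointers from 3be04a3: reachable set = {0ebdaf1, 23ded63, 3ae5ef3, 3be04a3, 3e1a65e, 4207d3f, 5488ac4, 8576aed, cbd21dd, d7ee8a1}.
That is 10 commits.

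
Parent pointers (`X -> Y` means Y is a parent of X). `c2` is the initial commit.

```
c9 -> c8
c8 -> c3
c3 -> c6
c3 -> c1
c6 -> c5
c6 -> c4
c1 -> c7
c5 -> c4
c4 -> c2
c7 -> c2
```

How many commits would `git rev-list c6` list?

4

Walking parent pointers from c6: reachable set = {c2, c4, c5, c6}.
That is 4 commits.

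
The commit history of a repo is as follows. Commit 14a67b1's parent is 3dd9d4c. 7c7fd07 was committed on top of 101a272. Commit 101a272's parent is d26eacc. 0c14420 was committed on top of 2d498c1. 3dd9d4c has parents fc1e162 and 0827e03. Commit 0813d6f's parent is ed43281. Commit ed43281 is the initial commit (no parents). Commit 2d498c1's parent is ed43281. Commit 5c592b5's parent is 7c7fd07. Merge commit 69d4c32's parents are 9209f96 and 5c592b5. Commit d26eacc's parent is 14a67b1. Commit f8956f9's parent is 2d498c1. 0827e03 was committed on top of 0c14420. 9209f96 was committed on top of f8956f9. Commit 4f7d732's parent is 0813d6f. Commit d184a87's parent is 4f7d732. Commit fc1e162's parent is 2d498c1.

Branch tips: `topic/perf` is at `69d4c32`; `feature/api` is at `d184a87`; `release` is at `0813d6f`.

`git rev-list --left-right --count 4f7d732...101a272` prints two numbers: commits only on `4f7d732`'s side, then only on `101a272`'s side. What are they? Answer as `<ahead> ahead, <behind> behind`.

2 ahead, 8 behind

Reachable from 4f7d732: {0813d6f, 4f7d732, ed43281}.
Reachable from 101a272: {0827e03, 0c14420, 101a272, 14a67b1, 2d498c1, 3dd9d4c, d26eacc, ed43281, fc1e162}.
Only in 4f7d732's history (ahead): {0813d6f, 4f7d732} — 2.
Only in 101a272's history (behind): {0827e03, 0c14420, 101a272, 14a67b1, 2d498c1, 3dd9d4c, d26eacc, fc1e162} — 8.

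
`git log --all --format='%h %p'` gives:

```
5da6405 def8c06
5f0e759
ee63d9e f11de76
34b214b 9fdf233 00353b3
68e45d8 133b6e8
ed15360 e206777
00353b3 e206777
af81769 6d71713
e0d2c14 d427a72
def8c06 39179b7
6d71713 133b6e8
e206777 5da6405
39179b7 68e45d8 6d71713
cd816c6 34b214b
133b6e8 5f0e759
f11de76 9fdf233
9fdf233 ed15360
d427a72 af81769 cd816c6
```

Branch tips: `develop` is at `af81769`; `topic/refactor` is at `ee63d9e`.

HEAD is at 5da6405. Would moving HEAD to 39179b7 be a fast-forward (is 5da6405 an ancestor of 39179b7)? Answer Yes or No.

No

A fast-forward from 5da6405 to 39179b7 is possible iff 5da6405 is an ancestor of 39179b7.
Ancestors of 39179b7: {133b6e8, 39179b7, 5f0e759, 68e45d8, 6d71713}.
5da6405 is not among them, so fast-forward is not possible.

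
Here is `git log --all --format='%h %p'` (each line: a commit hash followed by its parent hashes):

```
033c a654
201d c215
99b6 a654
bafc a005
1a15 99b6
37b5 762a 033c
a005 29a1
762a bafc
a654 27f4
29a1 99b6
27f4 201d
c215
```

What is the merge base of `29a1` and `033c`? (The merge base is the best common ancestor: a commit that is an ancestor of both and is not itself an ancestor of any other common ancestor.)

a654

Ancestors of 29a1: {201d, 27f4, 29a1, 99b6, a654, c215}.
Ancestors of 033c: {033c, 201d, 27f4, a654, c215}.
Common ancestors: {201d, 27f4, a654, c215}.
Among these, a654 is not an ancestor of any other common ancestor — it is the merge base.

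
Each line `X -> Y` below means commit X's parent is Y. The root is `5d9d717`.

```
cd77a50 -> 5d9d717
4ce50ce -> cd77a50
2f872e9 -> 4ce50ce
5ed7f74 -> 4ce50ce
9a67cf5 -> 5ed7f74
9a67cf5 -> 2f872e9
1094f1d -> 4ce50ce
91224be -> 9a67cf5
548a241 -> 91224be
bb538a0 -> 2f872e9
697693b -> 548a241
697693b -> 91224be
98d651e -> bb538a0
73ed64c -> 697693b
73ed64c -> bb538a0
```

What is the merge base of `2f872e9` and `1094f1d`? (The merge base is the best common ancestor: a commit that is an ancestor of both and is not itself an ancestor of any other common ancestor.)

Ancestors of 2f872e9: {2f872e9, 4ce50ce, 5d9d717, cd77a50}.
Ancestors of 1094f1d: {1094f1d, 4ce50ce, 5d9d717, cd77a50}.
Common ancestors: {4ce50ce, 5d9d717, cd77a50}.
Among these, 4ce50ce is not an ancestor of any other common ancestor — it is the merge base.

4ce50ce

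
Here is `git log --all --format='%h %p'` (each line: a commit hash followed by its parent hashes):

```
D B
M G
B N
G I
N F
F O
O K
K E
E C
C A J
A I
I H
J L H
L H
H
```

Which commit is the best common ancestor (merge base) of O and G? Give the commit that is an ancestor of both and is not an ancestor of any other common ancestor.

Ancestors of O: {A, C, E, H, I, J, K, L, O}.
Ancestors of G: {G, H, I}.
Common ancestors: {H, I}.
Among these, I is not an ancestor of any other common ancestor — it is the merge base.

I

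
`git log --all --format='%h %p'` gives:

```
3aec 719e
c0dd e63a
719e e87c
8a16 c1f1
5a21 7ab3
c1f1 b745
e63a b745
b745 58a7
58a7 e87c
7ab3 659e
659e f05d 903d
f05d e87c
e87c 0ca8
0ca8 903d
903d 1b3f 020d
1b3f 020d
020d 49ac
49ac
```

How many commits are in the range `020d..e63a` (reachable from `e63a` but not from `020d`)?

Reachable from e63a: {020d, 0ca8, 1b3f, 49ac, 58a7, 903d, b745, e63a, e87c}.
Reachable from 020d: {020d, 49ac}.
In e63a's history but not 020d's: {0ca8, 1b3f, 58a7, 903d, b745, e63a, e87c} — 7 commits.

7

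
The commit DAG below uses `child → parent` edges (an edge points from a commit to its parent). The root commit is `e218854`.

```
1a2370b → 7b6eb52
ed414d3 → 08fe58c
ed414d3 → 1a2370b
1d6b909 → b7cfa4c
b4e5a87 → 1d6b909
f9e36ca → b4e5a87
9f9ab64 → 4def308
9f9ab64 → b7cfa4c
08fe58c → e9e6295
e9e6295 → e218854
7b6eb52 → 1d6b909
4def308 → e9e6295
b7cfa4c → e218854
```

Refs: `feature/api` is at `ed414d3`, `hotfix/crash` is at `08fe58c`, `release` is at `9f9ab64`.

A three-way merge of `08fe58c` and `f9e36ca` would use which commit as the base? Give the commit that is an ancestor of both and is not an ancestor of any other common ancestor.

e218854

Ancestors of 08fe58c: {08fe58c, e218854, e9e6295}.
Ancestors of f9e36ca: {1d6b909, b4e5a87, b7cfa4c, e218854, f9e36ca}.
Common ancestors: {e218854}.
The only common ancestor is e218854, so it is the merge base.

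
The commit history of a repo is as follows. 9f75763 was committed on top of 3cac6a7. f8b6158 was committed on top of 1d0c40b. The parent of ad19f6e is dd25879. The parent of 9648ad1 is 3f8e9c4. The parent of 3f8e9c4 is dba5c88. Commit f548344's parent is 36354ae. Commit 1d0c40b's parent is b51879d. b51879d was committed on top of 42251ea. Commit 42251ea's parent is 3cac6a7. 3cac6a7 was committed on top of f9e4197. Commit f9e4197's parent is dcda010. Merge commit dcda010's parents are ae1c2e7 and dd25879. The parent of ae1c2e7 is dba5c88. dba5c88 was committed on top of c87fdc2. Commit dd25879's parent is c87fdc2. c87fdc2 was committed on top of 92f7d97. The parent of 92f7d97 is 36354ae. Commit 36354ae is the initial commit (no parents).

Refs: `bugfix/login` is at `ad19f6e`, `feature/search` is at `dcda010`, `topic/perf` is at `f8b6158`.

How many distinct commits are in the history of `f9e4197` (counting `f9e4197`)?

Walking parent pointers from f9e4197: reachable set = {36354ae, 92f7d97, ae1c2e7, c87fdc2, dba5c88, dcda010, dd25879, f9e4197}.
That is 8 commits.

8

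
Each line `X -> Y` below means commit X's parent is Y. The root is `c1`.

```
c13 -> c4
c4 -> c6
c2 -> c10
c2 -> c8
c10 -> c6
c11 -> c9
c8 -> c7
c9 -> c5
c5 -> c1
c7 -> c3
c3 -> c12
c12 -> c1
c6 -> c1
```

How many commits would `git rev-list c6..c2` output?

Reachable from c2: {c1, c10, c12, c2, c3, c6, c7, c8}.
Reachable from c6: {c1, c6}.
In c2's history but not c6's: {c10, c12, c2, c3, c7, c8} — 6 commits.

6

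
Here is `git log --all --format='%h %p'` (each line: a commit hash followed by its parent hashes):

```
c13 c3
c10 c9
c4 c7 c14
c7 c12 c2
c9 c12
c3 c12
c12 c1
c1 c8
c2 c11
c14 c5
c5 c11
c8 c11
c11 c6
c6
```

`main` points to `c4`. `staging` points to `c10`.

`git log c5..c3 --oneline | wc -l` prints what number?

Reachable from c3: {c1, c11, c12, c3, c6, c8}.
Reachable from c5: {c11, c5, c6}.
In c3's history but not c5's: {c1, c12, c3, c8} — 4 commits.

4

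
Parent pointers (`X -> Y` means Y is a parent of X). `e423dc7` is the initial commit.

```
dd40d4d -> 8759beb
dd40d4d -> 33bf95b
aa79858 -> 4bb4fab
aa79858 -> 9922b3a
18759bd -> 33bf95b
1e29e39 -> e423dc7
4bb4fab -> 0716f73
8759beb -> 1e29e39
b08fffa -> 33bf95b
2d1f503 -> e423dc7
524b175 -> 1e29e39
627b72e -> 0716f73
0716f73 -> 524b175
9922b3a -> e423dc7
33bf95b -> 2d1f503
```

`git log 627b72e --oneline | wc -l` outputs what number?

5

Walking parent pointers from 627b72e: reachable set = {0716f73, 1e29e39, 524b175, 627b72e, e423dc7}.
That is 5 commits.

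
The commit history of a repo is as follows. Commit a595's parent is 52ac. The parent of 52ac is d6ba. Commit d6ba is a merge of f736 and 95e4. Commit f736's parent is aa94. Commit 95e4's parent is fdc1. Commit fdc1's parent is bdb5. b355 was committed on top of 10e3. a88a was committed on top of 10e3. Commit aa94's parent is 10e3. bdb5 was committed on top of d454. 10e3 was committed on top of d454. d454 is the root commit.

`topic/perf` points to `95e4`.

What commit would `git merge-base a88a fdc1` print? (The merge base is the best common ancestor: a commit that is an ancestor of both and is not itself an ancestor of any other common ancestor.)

Ancestors of a88a: {10e3, a88a, d454}.
Ancestors of fdc1: {bdb5, d454, fdc1}.
Common ancestors: {d454}.
The only common ancestor is d454, so it is the merge base.

d454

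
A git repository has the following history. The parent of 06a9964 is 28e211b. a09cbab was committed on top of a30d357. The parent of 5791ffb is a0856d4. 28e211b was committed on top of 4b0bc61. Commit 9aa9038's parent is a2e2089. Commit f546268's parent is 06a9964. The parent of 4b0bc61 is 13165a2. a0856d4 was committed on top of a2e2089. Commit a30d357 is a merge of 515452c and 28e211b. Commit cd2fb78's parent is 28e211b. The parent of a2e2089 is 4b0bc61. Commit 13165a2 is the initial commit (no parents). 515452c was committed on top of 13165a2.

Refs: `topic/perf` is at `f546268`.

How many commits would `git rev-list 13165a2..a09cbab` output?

5

Reachable from a09cbab: {13165a2, 28e211b, 4b0bc61, 515452c, a09cbab, a30d357}.
Reachable from 13165a2: {13165a2}.
In a09cbab's history but not 13165a2's: {28e211b, 4b0bc61, 515452c, a09cbab, a30d357} — 5 commits.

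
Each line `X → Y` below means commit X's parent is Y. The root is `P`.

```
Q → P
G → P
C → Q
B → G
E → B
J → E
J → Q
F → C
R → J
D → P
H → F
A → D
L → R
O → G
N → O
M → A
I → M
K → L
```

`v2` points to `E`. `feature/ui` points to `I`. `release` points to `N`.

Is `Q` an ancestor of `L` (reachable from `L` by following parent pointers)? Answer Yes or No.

Ancestors of L (commits reachable by following parents): {B, E, G, J, L, P, Q, R}.
Q is in that set, so it is an ancestor of L.

Yes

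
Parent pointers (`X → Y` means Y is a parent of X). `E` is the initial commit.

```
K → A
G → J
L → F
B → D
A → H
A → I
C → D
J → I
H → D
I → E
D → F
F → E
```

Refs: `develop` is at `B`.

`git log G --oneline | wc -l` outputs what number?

Walking parent pointers from G: reachable set = {E, G, I, J}.
That is 4 commits.

4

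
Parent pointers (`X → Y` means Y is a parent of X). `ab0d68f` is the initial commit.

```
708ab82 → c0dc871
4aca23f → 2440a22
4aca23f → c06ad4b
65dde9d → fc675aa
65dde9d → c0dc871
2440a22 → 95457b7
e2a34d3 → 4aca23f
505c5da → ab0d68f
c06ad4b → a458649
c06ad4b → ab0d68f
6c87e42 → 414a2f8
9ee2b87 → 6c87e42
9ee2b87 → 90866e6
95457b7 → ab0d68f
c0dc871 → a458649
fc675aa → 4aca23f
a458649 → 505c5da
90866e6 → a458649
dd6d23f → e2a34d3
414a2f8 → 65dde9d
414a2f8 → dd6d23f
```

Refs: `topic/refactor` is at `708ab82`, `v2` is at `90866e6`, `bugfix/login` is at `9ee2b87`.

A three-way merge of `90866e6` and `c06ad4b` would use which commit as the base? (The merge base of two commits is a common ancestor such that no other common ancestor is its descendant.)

a458649

Ancestors of 90866e6: {505c5da, 90866e6, a458649, ab0d68f}.
Ancestors of c06ad4b: {505c5da, a458649, ab0d68f, c06ad4b}.
Common ancestors: {505c5da, a458649, ab0d68f}.
Among these, a458649 is not an ancestor of any other common ancestor — it is the merge base.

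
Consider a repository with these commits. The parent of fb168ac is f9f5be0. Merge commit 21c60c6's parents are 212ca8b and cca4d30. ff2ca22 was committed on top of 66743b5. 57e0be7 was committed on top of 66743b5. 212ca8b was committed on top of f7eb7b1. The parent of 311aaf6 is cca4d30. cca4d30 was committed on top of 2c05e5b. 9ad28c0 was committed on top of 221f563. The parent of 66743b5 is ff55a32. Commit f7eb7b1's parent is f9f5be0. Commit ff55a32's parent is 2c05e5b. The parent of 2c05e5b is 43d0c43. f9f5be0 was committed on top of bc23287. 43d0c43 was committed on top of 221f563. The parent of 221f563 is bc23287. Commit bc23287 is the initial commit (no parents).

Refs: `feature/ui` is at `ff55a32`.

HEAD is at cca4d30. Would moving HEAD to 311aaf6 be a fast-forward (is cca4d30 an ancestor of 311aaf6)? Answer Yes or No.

Yes

A fast-forward from cca4d30 to 311aaf6 is possible iff cca4d30 is an ancestor of 311aaf6.
Ancestors of 311aaf6: {221f563, 2c05e5b, 311aaf6, 43d0c43, bc23287, cca4d30}.
cca4d30 is among them, so fast-forward is possible.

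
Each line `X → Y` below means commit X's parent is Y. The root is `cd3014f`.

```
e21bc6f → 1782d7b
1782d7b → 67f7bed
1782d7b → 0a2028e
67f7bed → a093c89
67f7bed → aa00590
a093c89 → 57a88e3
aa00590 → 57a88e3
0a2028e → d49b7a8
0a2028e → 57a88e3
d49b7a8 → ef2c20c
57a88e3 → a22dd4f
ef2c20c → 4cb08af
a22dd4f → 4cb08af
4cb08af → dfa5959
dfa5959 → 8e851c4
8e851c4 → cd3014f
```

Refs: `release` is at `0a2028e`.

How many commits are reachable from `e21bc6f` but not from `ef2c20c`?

9

Reachable from e21bc6f: {0a2028e, 1782d7b, 4cb08af, 57a88e3, 67f7bed, 8e851c4, a093c89, a22dd4f, aa00590, cd3014f, d49b7a8, dfa5959, e21bc6f, ef2c20c}.
Reachable from ef2c20c: {4cb08af, 8e851c4, cd3014f, dfa5959, ef2c20c}.
In e21bc6f's history but not ef2c20c's: {0a2028e, 1782d7b, 57a88e3, 67f7bed, a093c89, a22dd4f, aa00590, d49b7a8, e21bc6f} — 9 commits.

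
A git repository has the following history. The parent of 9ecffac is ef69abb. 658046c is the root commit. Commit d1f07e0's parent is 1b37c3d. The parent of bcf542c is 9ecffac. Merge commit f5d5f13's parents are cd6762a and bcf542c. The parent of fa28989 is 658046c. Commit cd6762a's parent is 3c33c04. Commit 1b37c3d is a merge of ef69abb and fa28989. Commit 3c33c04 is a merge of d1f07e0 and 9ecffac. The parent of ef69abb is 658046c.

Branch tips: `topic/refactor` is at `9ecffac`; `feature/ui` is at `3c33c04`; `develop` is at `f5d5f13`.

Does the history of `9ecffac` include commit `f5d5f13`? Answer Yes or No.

Ancestors of 9ecffac: {658046c, 9ecffac, ef69abb}.
f5d5f13 is not in that set, so it is not an ancestor of 9ecffac.

No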